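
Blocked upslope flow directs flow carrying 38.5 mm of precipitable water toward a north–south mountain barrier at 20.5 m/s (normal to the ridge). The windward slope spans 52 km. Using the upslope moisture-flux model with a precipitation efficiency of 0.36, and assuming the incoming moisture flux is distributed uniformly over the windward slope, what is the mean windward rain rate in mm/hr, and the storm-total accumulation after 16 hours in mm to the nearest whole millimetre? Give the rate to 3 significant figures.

Incoming column moisture flux per unit ridge length: F = V × PW = 20.5 × 38.5 = 789.25 mm·m/s.
Spread over the 52 km slope with efficiency ε = 0.36: R = ε·F/W = 0.36 × 789.25 / 52000 m = 5.464e-03 mm/s.
R = 5.464e-03 × 3600 = 19.7 mm/hr.
Over 16 h: total = 19.7 × 16 = 315.2 ≈ 315 mm.

R ≈ 19.7 mm/hr; total ≈ 315 mm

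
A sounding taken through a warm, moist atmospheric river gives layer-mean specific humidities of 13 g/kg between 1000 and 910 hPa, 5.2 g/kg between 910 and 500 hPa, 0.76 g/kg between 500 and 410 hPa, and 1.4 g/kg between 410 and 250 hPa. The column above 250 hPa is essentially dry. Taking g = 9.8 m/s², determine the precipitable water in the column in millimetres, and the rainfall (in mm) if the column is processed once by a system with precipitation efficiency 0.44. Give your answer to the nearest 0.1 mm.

Precipitable water is the column-integrated vapour mass per unit area: PW = (1/g) Σ q̄ Δp, with q in kg/kg and Δp in Pa (1 kg/m² of water = 1 mm).
Layer 1000–910 hPa: Δp = 90 hPa = 9000 Pa, q̄ = 0.013 kg/kg → 0.013 × 9000 / 9.8 = 11.94 mm
Layer 910–500 hPa: Δp = 410 hPa = 41000 Pa, q̄ = 0.0052 kg/kg → 0.0052 × 41000 / 9.8 = 21.76 mm
Layer 500–410 hPa: Δp = 90 hPa = 9000 Pa, q̄ = 0.00076 kg/kg → 0.00076 × 9000 / 9.8 = 0.70 mm
Layer 410–250 hPa: Δp = 160 hPa = 16000 Pa, q̄ = 0.0014 kg/kg → 0.0014 × 16000 / 9.8 = 2.29 mm
PW = 11.94 + 21.76 + 0.70 + 2.29 = 36.69 ≈ 36.7 mm.
Rainfall = ε × PW = 0.44 × 36.7 = 16.1 mm.

PW ≈ 36.7 mm; rainfall ≈ 16.1 mm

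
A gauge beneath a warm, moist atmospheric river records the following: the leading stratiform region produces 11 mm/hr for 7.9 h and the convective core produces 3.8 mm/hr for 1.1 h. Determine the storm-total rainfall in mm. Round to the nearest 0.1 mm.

total ≈ 91.1 mm

Total = Σ Rᵢ Δtᵢ = 11 × 7.9 + 3.8 × 1.1
      = 86.9 + 4.18 = 91.1 mm.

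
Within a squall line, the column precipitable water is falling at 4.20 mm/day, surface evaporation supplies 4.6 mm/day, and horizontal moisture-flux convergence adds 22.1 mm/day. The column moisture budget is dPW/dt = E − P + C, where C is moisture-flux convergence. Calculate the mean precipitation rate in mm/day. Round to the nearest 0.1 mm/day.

P ≈ 30.9 mm/day

dPW/dt = -4.20 mm/day.
P = E + C − dPW/dt = 4.6 + (22.1) − (-4.20) = 30.9 mm/day.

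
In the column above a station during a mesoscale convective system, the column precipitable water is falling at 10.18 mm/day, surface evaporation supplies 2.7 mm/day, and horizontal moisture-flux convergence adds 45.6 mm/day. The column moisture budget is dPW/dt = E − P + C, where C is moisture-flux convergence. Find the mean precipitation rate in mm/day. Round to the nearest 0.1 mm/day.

P ≈ 58.5 mm/day

dPW/dt = -10.18 mm/day.
P = E + C − dPW/dt = 2.7 + (45.6) − (-10.18) = 58.5 mm/day.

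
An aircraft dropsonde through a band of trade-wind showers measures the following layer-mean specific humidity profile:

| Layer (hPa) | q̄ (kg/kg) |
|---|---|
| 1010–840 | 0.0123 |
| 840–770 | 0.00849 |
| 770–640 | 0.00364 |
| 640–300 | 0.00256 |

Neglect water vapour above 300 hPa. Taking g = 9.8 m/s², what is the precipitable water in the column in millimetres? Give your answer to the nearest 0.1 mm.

PW ≈ 41.1 mm

Precipitable water is the column-integrated vapour mass per unit area: PW = (1/g) Σ q̄ Δp, with q in kg/kg and Δp in Pa (1 kg/m² of water = 1 mm).
Layer 1010–840 hPa: Δp = 170 hPa = 17000 Pa, q̄ = 0.0123 kg/kg → 0.0123 × 17000 / 9.8 = 21.34 mm
Layer 840–770 hPa: Δp = 70 hPa = 7000 Pa, q̄ = 0.00849 kg/kg → 0.00849 × 7000 / 9.8 = 6.06 mm
Layer 770–640 hPa: Δp = 130 hPa = 13000 Pa, q̄ = 0.00364 kg/kg → 0.00364 × 13000 / 9.8 = 4.83 mm
Layer 640–300 hPa: Δp = 340 hPa = 34000 Pa, q̄ = 0.00256 kg/kg → 0.00256 × 34000 / 9.8 = 8.88 mm
PW = 21.34 + 6.06 + 4.83 + 8.88 = 41.11 ≈ 41.1 mm.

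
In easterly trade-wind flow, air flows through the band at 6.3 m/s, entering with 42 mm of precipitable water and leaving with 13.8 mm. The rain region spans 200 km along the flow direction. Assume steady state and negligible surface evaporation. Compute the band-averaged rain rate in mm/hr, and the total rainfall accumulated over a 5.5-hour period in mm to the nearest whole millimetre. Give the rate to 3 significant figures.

R ≈ 3.20 mm/hr; total ≈ 18 mm

Column moisture flux per unit crosswind length is F = V × PW.
Inflow: F_in = 6.3 × 42 = 264.6 mm·m/s
Outflow: F_out = 6.3 × 13.8 = 86.94 mm·m/s
Steady-state rate R = (F_in − F_out)/L = (264.6 − 86.94) / 200000 m = 8.883e-04 mm/s.
R = 8.883e-04 × 3600 = 3.20 mm/hr.
Over 5.5 h: total = 3.20 × 5.5 = 17.6 ≈ 18 mm.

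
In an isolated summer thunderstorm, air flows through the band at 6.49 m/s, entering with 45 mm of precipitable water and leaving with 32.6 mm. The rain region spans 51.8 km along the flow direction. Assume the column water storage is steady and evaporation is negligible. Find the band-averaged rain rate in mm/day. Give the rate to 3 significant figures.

Column moisture flux per unit crosswind length is F = V × PW.
Inflow: F_in = 6.49 × 45 = 292.05 mm·m/s
Outflow: F_out = 6.49 × 32.6 = 211.574 mm·m/s
Steady-state rate R = (F_in − F_out)/L = (292.05 − 211.574) / 51800 m = 1.554e-03 mm/s.
R = 1.554e-03 × 3600 × 24 = 134 mm/day.

R ≈ 134 mm/day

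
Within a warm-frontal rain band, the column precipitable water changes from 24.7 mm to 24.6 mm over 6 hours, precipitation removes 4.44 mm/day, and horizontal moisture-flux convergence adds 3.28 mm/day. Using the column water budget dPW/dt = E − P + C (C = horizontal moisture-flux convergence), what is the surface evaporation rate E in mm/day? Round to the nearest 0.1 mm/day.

E ≈ 0.8 mm/day

dPW/dt = (24.6 − 24.7) mm / (6/24 day) = -0.400 mm/day.
E = dPW/dt + P − C = (-0.400) + 4.44 − (3.28) = 0.8 mm/day.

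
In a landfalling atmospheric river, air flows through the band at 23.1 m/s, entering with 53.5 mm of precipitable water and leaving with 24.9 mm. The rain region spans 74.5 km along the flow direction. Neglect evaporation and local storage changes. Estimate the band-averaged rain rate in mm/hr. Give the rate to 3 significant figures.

Column moisture flux per unit crosswind length is F = V × PW.
Inflow: F_in = 23.1 × 53.5 = 1235.85 mm·m/s
Outflow: F_out = 23.1 × 24.9 = 575.19 mm·m/s
Steady-state rate R = (F_in − F_out)/L = (1235.85 − 575.19) / 74500 m = 8.868e-03 mm/s.
R = 8.868e-03 × 3600 = 31.9 mm/hr.

R ≈ 31.9 mm/hr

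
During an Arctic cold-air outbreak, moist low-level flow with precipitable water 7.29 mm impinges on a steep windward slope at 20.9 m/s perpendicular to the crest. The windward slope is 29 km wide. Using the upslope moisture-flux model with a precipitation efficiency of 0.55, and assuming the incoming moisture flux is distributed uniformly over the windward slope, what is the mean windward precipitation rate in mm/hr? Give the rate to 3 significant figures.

Incoming column moisture flux per unit ridge length: F = V × PW = 20.9 × 7.29 = 152.361 mm·m/s.
Spread over the 29 km slope with efficiency ε = 0.55: R = ε·F/W = 0.55 × 152.361 / 29000 m = 2.890e-03 mm/s.
R = 2.890e-03 × 3600 = 10.4 mm/hr.

R ≈ 10.4 mm/hr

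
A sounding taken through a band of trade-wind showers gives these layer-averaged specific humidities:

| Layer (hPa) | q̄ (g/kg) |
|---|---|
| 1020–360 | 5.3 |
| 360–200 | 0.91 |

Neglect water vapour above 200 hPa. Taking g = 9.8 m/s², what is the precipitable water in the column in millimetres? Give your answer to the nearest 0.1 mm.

Precipitable water is the column-integrated vapour mass per unit area: PW = (1/g) Σ q̄ Δp, with q in kg/kg and Δp in Pa (1 kg/m² of water = 1 mm).
Layer 1020–360 hPa: Δp = 660 hPa = 66000 Pa, q̄ = 0.0053 kg/kg → 0.0053 × 66000 / 9.8 = 35.69 mm
Layer 360–200 hPa: Δp = 160 hPa = 16000 Pa, q̄ = 0.00091 kg/kg → 0.00091 × 16000 / 9.8 = 1.49 mm
PW = 35.69 + 1.49 = 37.18 ≈ 37.2 mm.

PW ≈ 37.2 mm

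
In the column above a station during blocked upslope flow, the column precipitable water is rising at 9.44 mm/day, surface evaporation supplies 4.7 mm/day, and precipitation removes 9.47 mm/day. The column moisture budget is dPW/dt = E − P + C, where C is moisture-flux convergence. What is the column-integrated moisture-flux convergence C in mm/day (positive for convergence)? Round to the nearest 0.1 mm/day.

C ≈ 14.2 mm/day

dPW/dt = +9.44 mm/day.
C = dPW/dt − E + P = (+9.44) − 4.7 + 9.47 = 14.2 mm/day.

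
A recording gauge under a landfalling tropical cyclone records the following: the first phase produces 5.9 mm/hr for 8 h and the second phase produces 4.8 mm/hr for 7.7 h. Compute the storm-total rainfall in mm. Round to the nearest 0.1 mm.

Total = Σ Rᵢ Δtᵢ = 5.9 × 8 + 4.8 × 7.7
      = 47.2 + 36.96 = 84.2 mm.

total ≈ 84.2 mm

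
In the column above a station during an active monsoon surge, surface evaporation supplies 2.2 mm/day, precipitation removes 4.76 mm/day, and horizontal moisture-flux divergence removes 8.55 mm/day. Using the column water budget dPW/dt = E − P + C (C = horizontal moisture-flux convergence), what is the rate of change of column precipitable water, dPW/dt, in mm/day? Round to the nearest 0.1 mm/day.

dPW/dt = E − P + C = 2.2 − 4.76 + (-8.55) = -11.1 mm/day.

dPW/dt ≈ -11.1 mm/day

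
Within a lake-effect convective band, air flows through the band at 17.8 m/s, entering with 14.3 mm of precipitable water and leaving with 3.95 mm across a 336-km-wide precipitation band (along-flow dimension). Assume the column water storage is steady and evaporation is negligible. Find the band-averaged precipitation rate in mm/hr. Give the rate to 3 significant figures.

R ≈ 1.97 mm/hr

Column moisture flux per unit crosswind length is F = V × PW.
Inflow: F_in = 17.8 × 14.3 = 254.54 mm·m/s
Outflow: F_out = 17.8 × 3.95 = 70.31 mm·m/s
Steady-state rate R = (F_in − F_out)/L = (254.54 − 70.31) / 336000 m = 5.483e-04 mm/s.
R = 5.483e-04 × 3600 = 1.97 mm/hr.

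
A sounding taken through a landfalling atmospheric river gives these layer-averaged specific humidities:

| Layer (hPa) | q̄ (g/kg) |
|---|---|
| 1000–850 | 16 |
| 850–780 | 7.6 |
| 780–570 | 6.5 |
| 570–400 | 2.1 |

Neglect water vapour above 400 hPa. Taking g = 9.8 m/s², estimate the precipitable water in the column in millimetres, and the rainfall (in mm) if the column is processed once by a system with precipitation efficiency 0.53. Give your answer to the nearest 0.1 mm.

Precipitable water is the column-integrated vapour mass per unit area: PW = (1/g) Σ q̄ Δp, with q in kg/kg and Δp in Pa (1 kg/m² of water = 1 mm).
Layer 1000–850 hPa: Δp = 150 hPa = 15000 Pa, q̄ = 0.016 kg/kg → 0.016 × 15000 / 9.8 = 24.49 mm
Layer 850–780 hPa: Δp = 70 hPa = 7000 Pa, q̄ = 0.0076 kg/kg → 0.0076 × 7000 / 9.8 = 5.43 mm
Layer 780–570 hPa: Δp = 210 hPa = 21000 Pa, q̄ = 0.0065 kg/kg → 0.0065 × 21000 / 9.8 = 13.93 mm
Layer 570–400 hPa: Δp = 170 hPa = 17000 Pa, q̄ = 0.0021 kg/kg → 0.0021 × 17000 / 9.8 = 3.64 mm
PW = 24.49 + 5.43 + 13.93 + 3.64 = 47.49 ≈ 47.5 mm.
Rainfall = ε × PW = 0.53 × 47.5 = 25.2 mm.

PW ≈ 47.5 mm; rainfall ≈ 25.2 mm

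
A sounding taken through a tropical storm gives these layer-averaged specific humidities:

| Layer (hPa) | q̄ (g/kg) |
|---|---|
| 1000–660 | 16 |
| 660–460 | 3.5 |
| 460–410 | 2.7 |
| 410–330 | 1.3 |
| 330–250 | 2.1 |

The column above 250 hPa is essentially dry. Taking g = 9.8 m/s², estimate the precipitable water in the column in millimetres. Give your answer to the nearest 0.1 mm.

Precipitable water is the column-integrated vapour mass per unit area: PW = (1/g) Σ q̄ Δp, with q in kg/kg and Δp in Pa (1 kg/m² of water = 1 mm).
Layer 1000–660 hPa: Δp = 340 hPa = 34000 Pa, q̄ = 0.016 kg/kg → 0.016 × 34000 / 9.8 = 55.51 mm
Layer 660–460 hPa: Δp = 200 hPa = 20000 Pa, q̄ = 0.0035 kg/kg → 0.0035 × 20000 / 9.8 = 7.14 mm
Layer 460–410 hPa: Δp = 50 hPa = 5000 Pa, q̄ = 0.0027 kg/kg → 0.0027 × 5000 / 9.8 = 1.38 mm
Layer 410–330 hPa: Δp = 80 hPa = 8000 Pa, q̄ = 0.0013 kg/kg → 0.0013 × 8000 / 9.8 = 1.06 mm
Layer 330–250 hPa: Δp = 80 hPa = 8000 Pa, q̄ = 0.0021 kg/kg → 0.0021 × 8000 / 9.8 = 1.71 mm
PW = 55.51 + 7.14 + 1.38 + 1.06 + 1.71 = 66.80 ≈ 66.8 mm.

PW ≈ 66.8 mm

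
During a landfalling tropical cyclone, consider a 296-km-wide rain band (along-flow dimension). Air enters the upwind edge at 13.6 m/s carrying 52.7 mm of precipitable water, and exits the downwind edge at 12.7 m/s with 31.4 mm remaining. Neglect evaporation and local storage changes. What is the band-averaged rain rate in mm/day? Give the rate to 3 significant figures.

Column moisture flux per unit crosswind length is F = V × PW.
Inflow: F_in = 13.6 × 52.7 = 716.72 mm·m/s
Outflow: F_out = 12.7 × 31.4 = 398.78 mm·m/s
Steady-state rate R = (F_in − F_out)/L = (716.72 − 398.78) / 296000 m = 1.074e-03 mm/s.
R = 1.074e-03 × 3600 × 24 = 92.8 mm/day.

R ≈ 92.8 mm/day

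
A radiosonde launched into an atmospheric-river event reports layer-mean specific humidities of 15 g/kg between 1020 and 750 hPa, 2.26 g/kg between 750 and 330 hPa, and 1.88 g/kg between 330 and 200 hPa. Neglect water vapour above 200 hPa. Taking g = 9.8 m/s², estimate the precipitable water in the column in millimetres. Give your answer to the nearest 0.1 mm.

Precipitable water is the column-integrated vapour mass per unit area: PW = (1/g) Σ q̄ Δp, with q in kg/kg and Δp in Pa (1 kg/m² of water = 1 mm).
Layer 1020–750 hPa: Δp = 270 hPa = 27000 Pa, q̄ = 0.015 kg/kg → 0.015 × 27000 / 9.8 = 41.33 mm
Layer 750–330 hPa: Δp = 420 hPa = 42000 Pa, q̄ = 0.00226 kg/kg → 0.00226 × 42000 / 9.8 = 9.69 mm
Layer 330–200 hPa: Δp = 130 hPa = 13000 Pa, q̄ = 0.00188 kg/kg → 0.00188 × 13000 / 9.8 = 2.49 mm
PW = 41.33 + 9.69 + 2.49 = 53.51 ≈ 53.5 mm.

PW ≈ 53.5 mm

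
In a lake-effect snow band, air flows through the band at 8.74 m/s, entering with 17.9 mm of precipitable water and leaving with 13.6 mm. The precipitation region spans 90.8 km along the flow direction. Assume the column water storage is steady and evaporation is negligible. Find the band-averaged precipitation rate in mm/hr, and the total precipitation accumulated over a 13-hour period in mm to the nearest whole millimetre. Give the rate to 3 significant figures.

R ≈ 1.49 mm/hr; total ≈ 19 mm

Column moisture flux per unit crosswind length is F = V × PW.
Inflow: F_in = 8.74 × 17.9 = 156.446 mm·m/s
Outflow: F_out = 8.74 × 13.6 = 118.864 mm·m/s
Steady-state rate R = (F_in − F_out)/L = (156.446 − 118.864) / 90800 m = 4.139e-04 mm/s.
R = 4.139e-04 × 3600 = 1.49 mm/hr.
Over 13 h: total = 1.49 × 13 = 19.37 ≈ 19 mm.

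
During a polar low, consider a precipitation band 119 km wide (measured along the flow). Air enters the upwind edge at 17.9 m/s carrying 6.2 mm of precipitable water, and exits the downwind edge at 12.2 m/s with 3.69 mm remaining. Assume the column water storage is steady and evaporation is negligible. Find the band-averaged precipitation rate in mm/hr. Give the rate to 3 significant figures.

Column moisture flux per unit crosswind length is F = V × PW.
Inflow: F_in = 17.9 × 6.2 = 110.98 mm·m/s
Outflow: F_out = 12.2 × 3.69 = 45.018 mm·m/s
Steady-state rate R = (F_in − F_out)/L = (110.98 − 45.018) / 119000 m = 5.543e-04 mm/s.
R = 5.543e-04 × 3600 = 2.00 mm/hr.

R ≈ 2.00 mm/hr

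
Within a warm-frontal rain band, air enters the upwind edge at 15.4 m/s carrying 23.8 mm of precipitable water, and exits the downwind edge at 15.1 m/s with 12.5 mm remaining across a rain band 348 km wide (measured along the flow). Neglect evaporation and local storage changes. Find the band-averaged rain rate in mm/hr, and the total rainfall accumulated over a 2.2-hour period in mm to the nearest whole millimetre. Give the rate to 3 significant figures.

R ≈ 1.84 mm/hr; total ≈ 4 mm

Column moisture flux per unit crosswind length is F = V × PW.
Inflow: F_in = 15.4 × 23.8 = 366.52 mm·m/s
Outflow: F_out = 15.1 × 12.5 = 188.75 mm·m/s
Steady-state rate R = (F_in − F_out)/L = (366.52 − 188.75) / 348000 m = 5.108e-04 mm/s.
R = 5.108e-04 × 3600 = 1.84 mm/hr.
Over 2.2 h: total = 1.84 × 2.2 = 4.048 ≈ 4 mm.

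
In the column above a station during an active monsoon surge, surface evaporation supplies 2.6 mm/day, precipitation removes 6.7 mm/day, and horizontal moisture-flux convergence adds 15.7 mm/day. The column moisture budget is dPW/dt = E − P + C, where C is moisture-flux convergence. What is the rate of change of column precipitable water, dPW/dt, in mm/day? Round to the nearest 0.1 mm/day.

dPW/dt ≈ 11.6 mm/day

dPW/dt = E − P + C = 2.6 − 6.7 + (15.7) = 11.6 mm/day.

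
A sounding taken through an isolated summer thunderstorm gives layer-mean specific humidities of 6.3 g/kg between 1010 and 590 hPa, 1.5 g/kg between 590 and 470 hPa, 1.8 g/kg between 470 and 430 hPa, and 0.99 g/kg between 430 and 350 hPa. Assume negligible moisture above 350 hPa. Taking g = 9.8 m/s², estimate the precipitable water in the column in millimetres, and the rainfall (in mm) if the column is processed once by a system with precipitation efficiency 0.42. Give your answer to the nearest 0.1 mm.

PW ≈ 30.4 mm; rainfall ≈ 12.8 mm

Precipitable water is the column-integrated vapour mass per unit area: PW = (1/g) Σ q̄ Δp, with q in kg/kg and Δp in Pa (1 kg/m² of water = 1 mm).
Layer 1010–590 hPa: Δp = 420 hPa = 42000 Pa, q̄ = 0.0063 kg/kg → 0.0063 × 42000 / 9.8 = 27.00 mm
Layer 590–470 hPa: Δp = 120 hPa = 12000 Pa, q̄ = 0.0015 kg/kg → 0.0015 × 12000 / 9.8 = 1.84 mm
Layer 470–430 hPa: Δp = 40 hPa = 4000 Pa, q̄ = 0.0018 kg/kg → 0.0018 × 4000 / 9.8 = 0.73 mm
Layer 430–350 hPa: Δp = 80 hPa = 8000 Pa, q̄ = 0.00099 kg/kg → 0.00099 × 8000 / 9.8 = 0.81 mm
PW = 27.00 + 1.84 + 0.73 + 0.81 = 30.38 ≈ 30.4 mm.
Rainfall = ε × PW = 0.42 × 30.4 = 12.8 mm.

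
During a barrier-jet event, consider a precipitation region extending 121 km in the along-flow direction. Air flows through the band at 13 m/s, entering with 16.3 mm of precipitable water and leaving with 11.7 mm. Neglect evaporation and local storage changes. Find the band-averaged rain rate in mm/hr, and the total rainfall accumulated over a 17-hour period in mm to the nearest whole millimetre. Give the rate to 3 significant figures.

R ≈ 1.78 mm/hr; total ≈ 30 mm

Column moisture flux per unit crosswind length is F = V × PW.
Inflow: F_in = 13 × 16.3 = 211.9 mm·m/s
Outflow: F_out = 13 × 11.7 = 152.1 mm·m/s
Steady-state rate R = (F_in − F_out)/L = (211.9 − 152.1) / 121000 m = 4.942e-04 mm/s.
R = 4.942e-04 × 3600 = 1.78 mm/hr.
Over 17 h: total = 1.78 × 17 = 30.26 ≈ 30 mm.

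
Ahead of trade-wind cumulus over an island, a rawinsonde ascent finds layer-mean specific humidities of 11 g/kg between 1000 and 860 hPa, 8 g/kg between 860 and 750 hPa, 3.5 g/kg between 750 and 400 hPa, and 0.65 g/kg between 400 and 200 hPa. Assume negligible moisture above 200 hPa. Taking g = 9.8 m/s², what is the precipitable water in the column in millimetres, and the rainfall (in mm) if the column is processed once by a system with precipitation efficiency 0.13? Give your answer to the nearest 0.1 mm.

PW ≈ 38.5 mm; rainfall ≈ 5.0 mm

Precipitable water is the column-integrated vapour mass per unit area: PW = (1/g) Σ q̄ Δp, with q in kg/kg and Δp in Pa (1 kg/m² of water = 1 mm).
Layer 1000–860 hPa: Δp = 140 hPa = 14000 Pa, q̄ = 0.011 kg/kg → 0.011 × 14000 / 9.8 = 15.71 mm
Layer 860–750 hPa: Δp = 110 hPa = 11000 Pa, q̄ = 0.008 kg/kg → 0.008 × 11000 / 9.8 = 8.98 mm
Layer 750–400 hPa: Δp = 350 hPa = 35000 Pa, q̄ = 0.0035 kg/kg → 0.0035 × 35000 / 9.8 = 12.50 mm
Layer 400–200 hPa: Δp = 200 hPa = 20000 Pa, q̄ = 0.00065 kg/kg → 0.00065 × 20000 / 9.8 = 1.33 mm
PW = 15.71 + 8.98 + 12.50 + 1.33 = 38.52 ≈ 38.5 mm.
Rainfall = ε × PW = 0.13 × 38.5 = 5.0 mm.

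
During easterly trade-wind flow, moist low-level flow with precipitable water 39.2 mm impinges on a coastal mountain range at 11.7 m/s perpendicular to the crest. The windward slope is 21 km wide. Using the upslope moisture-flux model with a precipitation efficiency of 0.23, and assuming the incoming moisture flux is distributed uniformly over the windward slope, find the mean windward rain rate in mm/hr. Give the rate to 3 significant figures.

R ≈ 18.1 mm/hr

Incoming column moisture flux per unit ridge length: F = V × PW = 11.7 × 39.2 = 458.64 mm·m/s.
Spread over the 21 km slope with efficiency ε = 0.23: R = ε·F/W = 0.23 × 458.64 / 21000 m = 5.023e-03 mm/s.
R = 5.023e-03 × 3600 = 18.1 mm/hr.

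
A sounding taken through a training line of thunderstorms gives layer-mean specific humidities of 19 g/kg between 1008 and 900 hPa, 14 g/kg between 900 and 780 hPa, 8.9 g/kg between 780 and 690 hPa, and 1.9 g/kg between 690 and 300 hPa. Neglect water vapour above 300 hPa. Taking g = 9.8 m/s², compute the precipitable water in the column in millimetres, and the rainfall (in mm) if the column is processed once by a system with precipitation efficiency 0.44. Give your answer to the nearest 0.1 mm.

PW ≈ 53.8 mm; rainfall ≈ 23.7 mm

Precipitable water is the column-integrated vapour mass per unit area: PW = (1/g) Σ q̄ Δp, with q in kg/kg and Δp in Pa (1 kg/m² of water = 1 mm).
Layer 1008–900 hPa: Δp = 108 hPa = 10800 Pa, q̄ = 0.019 kg/kg → 0.019 × 10800 / 9.8 = 20.94 mm
Layer 900–780 hPa: Δp = 120 hPa = 12000 Pa, q̄ = 0.014 kg/kg → 0.014 × 12000 / 9.8 = 17.14 mm
Layer 780–690 hPa: Δp = 90 hPa = 9000 Pa, q̄ = 0.0089 kg/kg → 0.0089 × 9000 / 9.8 = 8.17 mm
Layer 690–300 hPa: Δp = 390 hPa = 39000 Pa, q̄ = 0.0019 kg/kg → 0.0019 × 39000 / 9.8 = 7.56 mm
PW = 20.94 + 17.14 + 8.17 + 7.56 = 53.81 ≈ 53.8 mm.
Rainfall = ε × PW = 0.44 × 53.8 = 23.7 mm.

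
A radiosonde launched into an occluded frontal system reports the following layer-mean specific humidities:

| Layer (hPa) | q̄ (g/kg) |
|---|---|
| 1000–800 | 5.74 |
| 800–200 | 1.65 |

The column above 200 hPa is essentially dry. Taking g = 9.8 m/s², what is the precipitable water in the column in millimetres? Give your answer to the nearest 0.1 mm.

Precipitable water is the column-integrated vapour mass per unit area: PW = (1/g) Σ q̄ Δp, with q in kg/kg and Δp in Pa (1 kg/m² of water = 1 mm).
Layer 1000–800 hPa: Δp = 200 hPa = 20000 Pa, q̄ = 0.00574 kg/kg → 0.00574 × 20000 / 9.8 = 11.71 mm
Layer 800–200 hPa: Δp = 600 hPa = 60000 Pa, q̄ = 0.00165 kg/kg → 0.00165 × 60000 / 9.8 = 10.10 mm
PW = 11.71 + 10.10 = 21.81 ≈ 21.8 mm.

PW ≈ 21.8 mm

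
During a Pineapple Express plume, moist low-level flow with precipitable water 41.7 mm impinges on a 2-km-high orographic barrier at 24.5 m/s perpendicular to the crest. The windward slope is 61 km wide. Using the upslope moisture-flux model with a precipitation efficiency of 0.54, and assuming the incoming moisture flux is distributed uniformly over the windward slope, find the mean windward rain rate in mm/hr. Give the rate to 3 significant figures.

R ≈ 32.6 mm/hr

Incoming column moisture flux per unit ridge length: F = V × PW = 24.5 × 41.7 = 1021.65 mm·m/s.
Spread over the 61 km slope with efficiency ε = 0.54: R = ε·F/W = 0.54 × 1021.65 / 61000 m = 9.044e-03 mm/s.
R = 9.044e-03 × 3600 = 32.6 mm/hr.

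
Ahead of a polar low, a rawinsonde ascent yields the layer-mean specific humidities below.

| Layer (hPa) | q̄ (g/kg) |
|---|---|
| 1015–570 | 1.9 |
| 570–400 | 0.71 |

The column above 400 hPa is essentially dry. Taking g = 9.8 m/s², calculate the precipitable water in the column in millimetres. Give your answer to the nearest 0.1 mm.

Precipitable water is the column-integrated vapour mass per unit area: PW = (1/g) Σ q̄ Δp, with q in kg/kg and Δp in Pa (1 kg/m² of water = 1 mm).
Layer 1015–570 hPa: Δp = 445 hPa = 44500 Pa, q̄ = 0.0019 kg/kg → 0.0019 × 44500 / 9.8 = 8.63 mm
Layer 570–400 hPa: Δp = 170 hPa = 17000 Pa, q̄ = 0.00071 kg/kg → 0.00071 × 17000 / 9.8 = 1.23 mm
PW = 8.63 + 1.23 = 9.86 ≈ 9.9 mm.

PW ≈ 9.9 mm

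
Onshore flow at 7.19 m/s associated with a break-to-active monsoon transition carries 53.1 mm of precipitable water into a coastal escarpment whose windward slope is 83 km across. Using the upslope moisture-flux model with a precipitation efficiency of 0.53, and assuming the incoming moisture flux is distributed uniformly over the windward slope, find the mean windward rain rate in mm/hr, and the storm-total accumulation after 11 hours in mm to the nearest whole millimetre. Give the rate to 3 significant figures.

Incoming column moisture flux per unit ridge length: F = V × PW = 7.19 × 53.1 = 381.789 mm·m/s.
Spread over the 83 km slope with efficiency ε = 0.53: R = ε·F/W = 0.53 × 381.789 / 83000 m = 2.438e-03 mm/s.
R = 2.438e-03 × 3600 = 8.78 mm/hr.
Over 11 h: total = 8.78 × 11 = 96.58 ≈ 97 mm.

R ≈ 8.78 mm/hr; total ≈ 97 mm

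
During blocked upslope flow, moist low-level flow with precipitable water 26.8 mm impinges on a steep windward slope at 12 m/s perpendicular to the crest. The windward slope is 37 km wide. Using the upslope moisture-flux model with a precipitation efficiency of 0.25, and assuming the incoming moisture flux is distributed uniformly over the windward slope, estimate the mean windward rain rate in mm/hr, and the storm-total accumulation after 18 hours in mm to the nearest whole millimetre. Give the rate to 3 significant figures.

Incoming column moisture flux per unit ridge length: F = V × PW = 12 × 26.8 = 321.6 mm·m/s.
Spread over the 37 km slope with efficiency ε = 0.25: R = ε·F/W = 0.25 × 321.6 / 37000 m = 2.173e-03 mm/s.
R = 2.173e-03 × 3600 = 7.82 mm/hr.
Over 18 h: total = 7.82 × 18 = 140.76 ≈ 141 mm.

R ≈ 7.82 mm/hr; total ≈ 141 mm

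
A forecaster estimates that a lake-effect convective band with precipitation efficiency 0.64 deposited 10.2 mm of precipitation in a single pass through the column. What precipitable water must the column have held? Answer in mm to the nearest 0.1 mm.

PW ≈ 15.9 mm

PW = precipitation / ε = 10.2 / 0.64 = 15.9 mm.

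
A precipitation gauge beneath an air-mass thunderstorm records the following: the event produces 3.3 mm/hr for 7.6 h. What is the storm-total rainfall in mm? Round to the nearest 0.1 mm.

Total = Σ Rᵢ Δtᵢ = 3.3 × 7.6
      = 25.08 = 25.1 mm.

total ≈ 25.1 mm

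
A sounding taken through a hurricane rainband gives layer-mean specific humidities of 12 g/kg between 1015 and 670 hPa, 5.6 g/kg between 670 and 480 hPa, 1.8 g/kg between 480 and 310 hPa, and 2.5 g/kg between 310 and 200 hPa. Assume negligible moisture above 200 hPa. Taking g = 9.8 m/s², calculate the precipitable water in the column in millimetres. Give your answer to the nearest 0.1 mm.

Precipitable water is the column-integrated vapour mass per unit area: PW = (1/g) Σ q̄ Δp, with q in kg/kg and Δp in Pa (1 kg/m² of water = 1 mm).
Layer 1015–670 hPa: Δp = 345 hPa = 34500 Pa, q̄ = 0.012 kg/kg → 0.012 × 34500 / 9.8 = 42.24 mm
Layer 670–480 hPa: Δp = 190 hPa = 19000 Pa, q̄ = 0.0056 kg/kg → 0.0056 × 19000 / 9.8 = 10.86 mm
Layer 480–310 hPa: Δp = 170 hPa = 17000 Pa, q̄ = 0.0018 kg/kg → 0.0018 × 17000 / 9.8 = 3.12 mm
Layer 310–200 hPa: Δp = 110 hPa = 11000 Pa, q̄ = 0.0025 kg/kg → 0.0025 × 11000 / 9.8 = 2.81 mm
PW = 42.24 + 10.86 + 3.12 + 2.81 = 59.03 ≈ 59.0 mm.

PW ≈ 59.0 mm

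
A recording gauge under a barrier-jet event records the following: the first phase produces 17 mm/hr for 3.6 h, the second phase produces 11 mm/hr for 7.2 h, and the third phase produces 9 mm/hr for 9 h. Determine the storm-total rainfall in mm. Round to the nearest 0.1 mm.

Total = Σ Rᵢ Δtᵢ = 17 × 3.6 + 11 × 7.2 + 9 × 9
      = 61.2 + 79.2 + 81 = 221.4 mm.

total ≈ 221.4 mm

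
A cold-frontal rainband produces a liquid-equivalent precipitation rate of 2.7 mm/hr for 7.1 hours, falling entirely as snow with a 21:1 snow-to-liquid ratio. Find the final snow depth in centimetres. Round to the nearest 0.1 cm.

Liquid-equivalent depth = 2.7 × 7.1 = 19.17 mm.
Snow depth = 19.17 mm × 21 = 402.57 mm = 40.3 cm.

snow depth ≈ 40.3 cm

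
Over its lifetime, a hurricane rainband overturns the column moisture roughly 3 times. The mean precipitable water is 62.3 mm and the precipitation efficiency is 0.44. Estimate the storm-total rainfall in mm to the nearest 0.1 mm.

Each cycle deposits ε × PW = 0.44 × 62.3 = 27.412 mm.
Over 3 cycles: 3 × 27.412 = 82.2 mm.

rainfall ≈ 82.2 mm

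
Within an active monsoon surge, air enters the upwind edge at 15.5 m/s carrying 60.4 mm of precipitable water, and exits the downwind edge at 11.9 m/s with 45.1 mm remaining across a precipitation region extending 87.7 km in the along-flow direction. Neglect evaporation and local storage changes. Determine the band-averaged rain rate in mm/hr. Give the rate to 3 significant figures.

R ≈ 16.4 mm/hr

Column moisture flux per unit crosswind length is F = V × PW.
Inflow: F_in = 15.5 × 60.4 = 936.2 mm·m/s
Outflow: F_out = 11.9 × 45.1 = 536.69 mm·m/s
Steady-state rate R = (F_in − F_out)/L = (936.2 − 536.69) / 87700 m = 4.555e-03 mm/s.
R = 4.555e-03 × 3600 = 16.4 mm/hr.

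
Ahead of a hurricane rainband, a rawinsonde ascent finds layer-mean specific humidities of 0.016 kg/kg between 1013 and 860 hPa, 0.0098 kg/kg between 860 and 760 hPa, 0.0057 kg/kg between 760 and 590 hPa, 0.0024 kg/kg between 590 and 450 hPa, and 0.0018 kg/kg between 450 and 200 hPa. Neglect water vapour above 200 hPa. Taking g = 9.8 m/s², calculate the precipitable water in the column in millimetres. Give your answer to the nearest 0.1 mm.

PW ≈ 52.9 mm

Precipitable water is the column-integrated vapour mass per unit area: PW = (1/g) Σ q̄ Δp, with q in kg/kg and Δp in Pa (1 kg/m² of water = 1 mm).
Layer 1013–860 hPa: Δp = 153 hPa = 15300 Pa, q̄ = 0.016 kg/kg → 0.016 × 15300 / 9.8 = 24.98 mm
Layer 860–760 hPa: Δp = 100 hPa = 10000 Pa, q̄ = 0.0098 kg/kg → 0.0098 × 10000 / 9.8 = 10.00 mm
Layer 760–590 hPa: Δp = 170 hPa = 17000 Pa, q̄ = 0.0057 kg/kg → 0.0057 × 17000 / 9.8 = 9.89 mm
Layer 590–450 hPa: Δp = 140 hPa = 14000 Pa, q̄ = 0.0024 kg/kg → 0.0024 × 14000 / 9.8 = 3.43 mm
Layer 450–200 hPa: Δp = 250 hPa = 25000 Pa, q̄ = 0.0018 kg/kg → 0.0018 × 25000 / 9.8 = 4.59 mm
PW = 24.98 + 10.00 + 9.89 + 3.43 + 4.59 = 52.89 ≈ 52.9 mm.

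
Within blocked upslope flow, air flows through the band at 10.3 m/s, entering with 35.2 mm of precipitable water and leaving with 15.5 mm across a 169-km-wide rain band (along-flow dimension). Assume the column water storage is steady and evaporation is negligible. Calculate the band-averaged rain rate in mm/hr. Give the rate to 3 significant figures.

Column moisture flux per unit crosswind length is F = V × PW.
Inflow: F_in = 10.3 × 35.2 = 362.56 mm·m/s
Outflow: F_out = 10.3 × 15.5 = 159.65 mm·m/s
Steady-state rate R = (F_in − F_out)/L = (362.56 − 159.65) / 169000 m = 1.201e-03 mm/s.
R = 1.201e-03 × 3600 = 4.32 mm/hr.

R ≈ 4.32 mm/hr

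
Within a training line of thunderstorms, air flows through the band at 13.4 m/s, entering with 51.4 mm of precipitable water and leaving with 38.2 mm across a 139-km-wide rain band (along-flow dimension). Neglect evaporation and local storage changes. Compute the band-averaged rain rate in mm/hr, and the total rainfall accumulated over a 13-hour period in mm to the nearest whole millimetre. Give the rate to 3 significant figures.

Column moisture flux per unit crosswind length is F = V × PW.
Inflow: F_in = 13.4 × 51.4 = 688.76 mm·m/s
Outflow: F_out = 13.4 × 38.2 = 511.88 mm·m/s
Steady-state rate R = (F_in − F_out)/L = (688.76 − 511.88) / 139000 m = 1.273e-03 mm/s.
R = 1.273e-03 × 3600 = 4.58 mm/hr.
Over 13 h: total = 4.58 × 13 = 59.54 ≈ 60 mm.

R ≈ 4.58 mm/hr; total ≈ 60 mm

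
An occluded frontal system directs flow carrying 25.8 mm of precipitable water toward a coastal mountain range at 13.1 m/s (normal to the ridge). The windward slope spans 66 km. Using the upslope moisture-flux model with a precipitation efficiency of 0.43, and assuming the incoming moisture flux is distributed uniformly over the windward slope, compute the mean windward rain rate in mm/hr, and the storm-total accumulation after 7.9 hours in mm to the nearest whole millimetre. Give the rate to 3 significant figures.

R ≈ 7.93 mm/hr; total ≈ 63 mm

Incoming column moisture flux per unit ridge length: F = V × PW = 13.1 × 25.8 = 337.98 mm·m/s.
Spread over the 66 km slope with efficiency ε = 0.43: R = ε·F/W = 0.43 × 337.98 / 66000 m = 2.202e-03 mm/s.
R = 2.202e-03 × 3600 = 7.93 mm/hr.
Over 7.9 h: total = 7.93 × 7.9 = 62.647 ≈ 63 mm.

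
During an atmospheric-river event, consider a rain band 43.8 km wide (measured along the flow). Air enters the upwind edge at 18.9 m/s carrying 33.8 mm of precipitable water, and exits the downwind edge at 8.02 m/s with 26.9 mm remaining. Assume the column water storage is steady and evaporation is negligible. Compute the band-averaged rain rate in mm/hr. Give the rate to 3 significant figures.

Column moisture flux per unit crosswind length is F = V × PW.
Inflow: F_in = 18.9 × 33.8 = 638.82 mm·m/s
Outflow: F_out = 8.02 × 26.9 = 215.738 mm·m/s
Steady-state rate R = (F_in − F_out)/L = (638.82 − 215.738) / 43800 m = 9.659e-03 mm/s.
R = 9.659e-03 × 3600 = 34.8 mm/hr.

R ≈ 34.8 mm/hr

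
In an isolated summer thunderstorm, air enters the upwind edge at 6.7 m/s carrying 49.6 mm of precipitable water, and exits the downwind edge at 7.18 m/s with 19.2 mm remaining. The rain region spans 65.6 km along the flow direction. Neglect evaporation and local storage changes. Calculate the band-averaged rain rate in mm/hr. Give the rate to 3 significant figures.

R ≈ 10.7 mm/hr

Column moisture flux per unit crosswind length is F = V × PW.
Inflow: F_in = 6.7 × 49.6 = 332.32 mm·m/s
Outflow: F_out = 7.18 × 19.2 = 137.856 mm·m/s
Steady-state rate R = (F_in − F_out)/L = (332.32 − 137.856) / 65600 m = 2.964e-03 mm/s.
R = 2.964e-03 × 3600 = 10.7 mm/hr.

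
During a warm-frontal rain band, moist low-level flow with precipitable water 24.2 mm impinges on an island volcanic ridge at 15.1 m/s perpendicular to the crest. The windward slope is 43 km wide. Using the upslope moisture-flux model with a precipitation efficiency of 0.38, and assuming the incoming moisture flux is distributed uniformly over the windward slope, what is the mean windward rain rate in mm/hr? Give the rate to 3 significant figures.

Incoming column moisture flux per unit ridge length: F = V × PW = 15.1 × 24.2 = 365.42 mm·m/s.
Spread over the 43 km slope with efficiency ε = 0.38: R = ε·F/W = 0.38 × 365.42 / 43000 m = 3.229e-03 mm/s.
R = 3.229e-03 × 3600 = 11.6 mm/hr.

R ≈ 11.6 mm/hr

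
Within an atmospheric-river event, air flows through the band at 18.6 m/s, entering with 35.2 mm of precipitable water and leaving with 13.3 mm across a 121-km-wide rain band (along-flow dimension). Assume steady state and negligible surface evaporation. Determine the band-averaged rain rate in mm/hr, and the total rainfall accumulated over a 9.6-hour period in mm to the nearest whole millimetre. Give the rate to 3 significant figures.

Column moisture flux per unit crosswind length is F = V × PW.
Inflow: F_in = 18.6 × 35.2 = 654.72 mm·m/s
Outflow: F_out = 18.6 × 13.3 = 247.38 mm·m/s
Steady-state rate R = (F_in − F_out)/L = (654.72 − 247.38) / 121000 m = 3.366e-03 mm/s.
R = 3.366e-03 × 3600 = 12.1 mm/hr.
Over 9.6 h: total = 12.1 × 9.6 = 116.16 ≈ 116 mm.

R ≈ 12.1 mm/hr; total ≈ 116 mm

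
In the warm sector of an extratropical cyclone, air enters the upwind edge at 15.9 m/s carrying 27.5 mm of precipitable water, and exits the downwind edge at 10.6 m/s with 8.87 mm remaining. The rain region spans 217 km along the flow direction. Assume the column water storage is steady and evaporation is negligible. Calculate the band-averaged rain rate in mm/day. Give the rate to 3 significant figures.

Column moisture flux per unit crosswind length is F = V × PW.
Inflow: F_in = 15.9 × 27.5 = 437.25 mm·m/s
Outflow: F_out = 10.6 × 8.87 = 94.022 mm·m/s
Steady-state rate R = (F_in − F_out)/L = (437.25 − 94.022) / 217000 m = 1.582e-03 mm/s.
R = 1.582e-03 × 3600 × 24 = 137 mm/day.

R ≈ 137 mm/day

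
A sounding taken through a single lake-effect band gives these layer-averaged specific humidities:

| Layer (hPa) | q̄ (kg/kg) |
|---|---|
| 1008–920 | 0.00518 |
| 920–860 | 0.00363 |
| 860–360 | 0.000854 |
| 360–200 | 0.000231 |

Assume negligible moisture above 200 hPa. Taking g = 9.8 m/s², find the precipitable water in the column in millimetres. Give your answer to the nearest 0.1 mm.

Precipitable water is the column-integrated vapour mass per unit area: PW = (1/g) Σ q̄ Δp, with q in kg/kg and Δp in Pa (1 kg/m² of water = 1 mm).
Layer 1008–920 hPa: Δp = 88 hPa = 8800 Pa, q̄ = 0.00518 kg/kg → 0.00518 × 8800 / 9.8 = 4.65 mm
Layer 920–860 hPa: Δp = 60 hPa = 6000 Pa, q̄ = 0.00363 kg/kg → 0.00363 × 6000 / 9.8 = 2.22 mm
Layer 860–360 hPa: Δp = 500 hPa = 50000 Pa, q̄ = 0.000854 kg/kg → 0.000854 × 50000 / 9.8 = 4.36 mm
Layer 360–200 hPa: Δp = 160 hPa = 16000 Pa, q̄ = 0.000231 kg/kg → 0.000231 × 16000 / 9.8 = 0.38 mm
PW = 4.65 + 2.22 + 4.36 + 0.38 = 11.61 ≈ 11.6 mm.

PW ≈ 11.6 mm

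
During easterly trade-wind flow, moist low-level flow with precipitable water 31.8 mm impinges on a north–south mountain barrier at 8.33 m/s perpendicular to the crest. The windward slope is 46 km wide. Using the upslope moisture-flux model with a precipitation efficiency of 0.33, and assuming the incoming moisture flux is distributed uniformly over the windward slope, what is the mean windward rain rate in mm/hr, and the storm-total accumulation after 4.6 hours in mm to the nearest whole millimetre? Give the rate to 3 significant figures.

Incoming column moisture flux per unit ridge length: F = V × PW = 8.33 × 31.8 = 264.894 mm·m/s.
Spread over the 46 km slope with efficiency ε = 0.33: R = ε·F/W = 0.33 × 264.894 / 46000 m = 1.900e-03 mm/s.
R = 1.900e-03 × 3600 = 6.84 mm/hr.
Over 4.6 h: total = 6.84 × 4.6 = 31.464 ≈ 31 mm.

R ≈ 6.84 mm/hr; total ≈ 31 mm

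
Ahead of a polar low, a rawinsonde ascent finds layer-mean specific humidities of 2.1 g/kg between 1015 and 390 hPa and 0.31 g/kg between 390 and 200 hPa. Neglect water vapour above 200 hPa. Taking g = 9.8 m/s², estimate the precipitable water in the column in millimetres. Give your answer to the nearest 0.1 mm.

PW ≈ 14.0 mm

Precipitable water is the column-integrated vapour mass per unit area: PW = (1/g) Σ q̄ Δp, with q in kg/kg and Δp in Pa (1 kg/m² of water = 1 mm).
Layer 1015–390 hPa: Δp = 625 hPa = 62500 Pa, q̄ = 0.0021 kg/kg → 0.0021 × 62500 / 9.8 = 13.39 mm
Layer 390–200 hPa: Δp = 190 hPa = 19000 Pa, q̄ = 0.00031 kg/kg → 0.00031 × 19000 / 9.8 = 0.60 mm
PW = 13.39 + 0.60 = 13.99 ≈ 14.0 mm.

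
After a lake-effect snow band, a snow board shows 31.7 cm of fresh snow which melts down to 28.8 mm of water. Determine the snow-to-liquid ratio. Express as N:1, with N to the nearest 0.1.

Ratio = snow depth / SWE = 317 mm / 28.8 mm = 11.0, i.e. 11.0:1.

ratio ≈ 11.0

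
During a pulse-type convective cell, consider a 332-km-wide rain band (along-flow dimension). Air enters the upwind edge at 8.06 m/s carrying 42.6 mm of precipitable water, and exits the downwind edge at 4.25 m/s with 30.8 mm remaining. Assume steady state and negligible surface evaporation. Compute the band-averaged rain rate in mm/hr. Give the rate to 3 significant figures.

Column moisture flux per unit crosswind length is F = V × PW.
Inflow: F_in = 8.06 × 42.6 = 343.356 mm·m/s
Outflow: F_out = 4.25 × 30.8 = 130.9 mm·m/s
Steady-state rate R = (F_in − F_out)/L = (343.356 − 130.9) / 332000 m = 6.399e-04 mm/s.
R = 6.399e-04 × 3600 = 2.30 mm/hr.

R ≈ 2.30 mm/hr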